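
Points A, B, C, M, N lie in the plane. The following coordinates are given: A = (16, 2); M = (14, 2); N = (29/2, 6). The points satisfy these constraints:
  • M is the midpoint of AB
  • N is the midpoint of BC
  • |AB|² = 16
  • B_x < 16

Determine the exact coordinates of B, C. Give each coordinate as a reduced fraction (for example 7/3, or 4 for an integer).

B = (12, 2)
C = (17, 10)

1. B_x = 12  [B = 2·M−A = 2·(14, 2)−(16, 2)]
2. B_y = 2  [B = 2·M−A = 2·(14, 2)−(16, 2)]
   so B = (12, 2)
3. C_x = 17  [C = 2·N−B = 2·(29/2, 6)−(12, 2)]
4. C_y = 10  [C = 2·N−B = 2·(29/2, 6)−(12, 2)]
   so C = (17, 10)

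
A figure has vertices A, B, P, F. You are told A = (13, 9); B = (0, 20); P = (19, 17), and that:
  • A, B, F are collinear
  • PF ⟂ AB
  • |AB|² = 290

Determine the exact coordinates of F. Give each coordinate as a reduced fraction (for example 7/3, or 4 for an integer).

F = (364/29, 272/29)

1. F_x = 364/29  [[A, B, F are collinear ⇒ -11x-13y+260=0] ∩ [PF ⟂ AB ⇒ -13x+11y+60=0]]
2. F_y = 272/29  [[A, B, F are collinear ⇒ -11x-13y+260=0] ∩ [PF ⟂ AB ⇒ -13x+11y+60=0]]
   so F = (364/29, 272/29)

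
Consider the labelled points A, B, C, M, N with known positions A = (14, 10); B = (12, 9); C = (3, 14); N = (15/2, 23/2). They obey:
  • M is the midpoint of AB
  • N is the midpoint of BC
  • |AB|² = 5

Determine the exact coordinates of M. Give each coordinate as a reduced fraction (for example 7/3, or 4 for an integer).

M = (13, 19/2)

1. M_x = 13  [2·M = A+B = (14, 10)+(12, 9)]
2. M_y = 19/2  [2·M = A+B = (14, 10)+(12, 9)]
   so M = (13, 19/2)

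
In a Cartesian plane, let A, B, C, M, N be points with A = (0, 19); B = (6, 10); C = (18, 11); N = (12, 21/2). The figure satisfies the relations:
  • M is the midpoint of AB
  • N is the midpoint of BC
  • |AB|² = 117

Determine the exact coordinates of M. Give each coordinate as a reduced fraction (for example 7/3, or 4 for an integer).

M = (3, 29/2)

1. M_x = 3  [2·M = A+B = (0, 19)+(6, 10)]
2. M_y = 29/2  [2·M = A+B = (0, 19)+(6, 10)]
   so M = (3, 29/2)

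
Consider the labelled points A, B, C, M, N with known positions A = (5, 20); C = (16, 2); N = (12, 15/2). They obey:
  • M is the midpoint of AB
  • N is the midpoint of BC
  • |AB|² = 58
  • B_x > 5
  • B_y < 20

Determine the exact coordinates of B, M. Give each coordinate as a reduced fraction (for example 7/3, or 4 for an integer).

B = (8, 13)
M = (13/2, 33/2)

1. B_x = 8  [B = 2·N−C = 2·(12, 15/2)−(16, 2)]
2. B_y = 13  [B = 2·N−C = 2·(12, 15/2)−(16, 2)]
   so B = (8, 13)
3. M_x = 13/2  [2·M = A+B = (5, 20)+(8, 13)]
4. M_y = 33/2  [2·M = A+B = (5, 20)+(8, 13)]
   so M = (13/2, 33/2)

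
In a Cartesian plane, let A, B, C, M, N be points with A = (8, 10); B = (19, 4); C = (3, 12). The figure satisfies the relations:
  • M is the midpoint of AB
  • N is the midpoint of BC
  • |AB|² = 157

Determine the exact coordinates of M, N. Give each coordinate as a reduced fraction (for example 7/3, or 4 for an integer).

M = (27/2, 7)
N = (11, 8)

1. M_x = 27/2  [2·M = A+B = (8, 10)+(19, 4)]
2. M_y = 7  [2·M = A+B = (8, 10)+(19, 4)]
   so M = (27/2, 7)
3. N_x = 11  [2·N = B+C = (19, 4)+(3, 12)]
4. N_y = 8  [2·N = B+C = (19, 4)+(3, 12)]
   so N = (11, 8)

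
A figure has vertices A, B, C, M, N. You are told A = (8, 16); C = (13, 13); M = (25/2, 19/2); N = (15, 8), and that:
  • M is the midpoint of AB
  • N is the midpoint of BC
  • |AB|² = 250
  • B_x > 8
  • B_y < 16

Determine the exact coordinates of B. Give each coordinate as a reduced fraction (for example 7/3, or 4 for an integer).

B = (17, 3)

1. B_x = 17  [B = 2·M−A = 2·(25/2, 19/2)−(8, 16)]
2. B_y = 3  [B = 2·M−A = 2·(25/2, 19/2)−(8, 16)]
   so B = (17, 3)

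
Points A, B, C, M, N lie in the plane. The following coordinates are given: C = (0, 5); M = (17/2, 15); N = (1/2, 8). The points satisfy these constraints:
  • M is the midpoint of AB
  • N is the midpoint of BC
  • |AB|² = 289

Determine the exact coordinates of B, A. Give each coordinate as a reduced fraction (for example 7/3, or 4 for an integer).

B = (1, 11)
A = (16, 19)

1. B_x = 1  [B = 2·N−C = 2·(1/2, 8)−(0, 5)]
2. B_y = 11  [B = 2·N−C = 2·(1/2, 8)−(0, 5)]
   so B = (1, 11)
3. A_x = 16  [A = 2·M−B = 2·(17/2, 15)−(1, 11)]
4. A_y = 19  [A = 2·M−B = 2·(17/2, 15)−(1, 11)]
   so A = (16, 19)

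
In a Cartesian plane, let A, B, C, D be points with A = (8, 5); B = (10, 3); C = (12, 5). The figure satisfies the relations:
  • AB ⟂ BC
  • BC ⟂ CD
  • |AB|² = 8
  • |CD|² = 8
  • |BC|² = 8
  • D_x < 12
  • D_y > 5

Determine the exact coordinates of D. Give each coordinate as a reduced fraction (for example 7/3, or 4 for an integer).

D = (10, 7)

1. D_x = 10  [[BC ⟂ CD ⇒ 2x+2y-34=0] ∩ [|D−(12, 5)|²=8]]
2. D_y = 7  [[BC ⟂ CD ⇒ 2x+2y-34=0] ∩ [|D−(12, 5)|²=8]]
   so D = (10, 7)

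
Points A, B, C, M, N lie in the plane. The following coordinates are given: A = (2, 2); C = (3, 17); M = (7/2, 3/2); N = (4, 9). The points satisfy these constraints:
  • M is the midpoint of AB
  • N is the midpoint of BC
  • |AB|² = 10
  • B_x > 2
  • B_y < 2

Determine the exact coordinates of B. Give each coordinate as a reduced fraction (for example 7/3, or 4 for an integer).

1. B_x = 5  [B = 2·M−A = 2·(7/2, 3/2)−(2, 2)]
2. B_y = 1  [B = 2·M−A = 2·(7/2, 3/2)−(2, 2)]
   so B = (5, 1)

B = (5, 1)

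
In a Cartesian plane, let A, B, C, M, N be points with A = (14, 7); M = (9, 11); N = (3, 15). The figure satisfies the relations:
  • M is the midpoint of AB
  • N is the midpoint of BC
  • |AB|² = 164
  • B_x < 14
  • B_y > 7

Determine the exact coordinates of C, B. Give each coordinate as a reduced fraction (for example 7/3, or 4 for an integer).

1. B_x = 4  [B = 2·M−A = 2·(9, 11)−(14, 7)]
2. B_y = 15  [B = 2·M−A = 2·(9, 11)−(14, 7)]
   so B = (4, 15)
3. C_x = 2  [C = 2·N−B = 2·(3, 15)−(4, 15)]
4. C_y = 15  [C = 2·N−B = 2·(3, 15)−(4, 15)]
   so C = (2, 15)

C = (2, 15)
B = (4, 15)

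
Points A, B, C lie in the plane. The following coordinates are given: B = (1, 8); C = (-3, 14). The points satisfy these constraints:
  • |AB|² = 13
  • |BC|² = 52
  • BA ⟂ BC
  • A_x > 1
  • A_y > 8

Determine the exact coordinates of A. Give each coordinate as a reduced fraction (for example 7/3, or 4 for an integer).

A = (4, 10)

1. A_x = 4  [[BA ⟂ BC ⇒ -4x+6y-44=0] ∩ [|A−(1, 8)|²=13]]
2. A_y = 10  [[BA ⟂ BC ⇒ -4x+6y-44=0] ∩ [|A−(1, 8)|²=13]]
   so A = (4, 10)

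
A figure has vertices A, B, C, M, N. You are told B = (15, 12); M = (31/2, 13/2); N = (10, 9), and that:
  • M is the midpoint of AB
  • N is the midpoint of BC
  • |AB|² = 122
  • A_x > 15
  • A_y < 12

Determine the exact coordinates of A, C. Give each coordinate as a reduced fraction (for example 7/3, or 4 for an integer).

1. A_x = 16  [A = 2·M−B = 2·(31/2, 13/2)−(15, 12)]
2. A_y = 1  [A = 2·M−B = 2·(31/2, 13/2)−(15, 12)]
   so A = (16, 1)
3. C_x = 5  [C = 2·N−B = 2·(10, 9)−(15, 12)]
4. C_y = 6  [C = 2·N−B = 2·(10, 9)−(15, 12)]
   so C = (5, 6)

A = (16, 1)
C = (5, 6)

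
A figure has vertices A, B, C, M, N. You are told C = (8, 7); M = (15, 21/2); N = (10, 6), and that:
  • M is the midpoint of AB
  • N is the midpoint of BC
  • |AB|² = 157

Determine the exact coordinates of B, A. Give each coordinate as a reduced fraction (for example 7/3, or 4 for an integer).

B = (12, 5)
A = (18, 16)

1. B_x = 12  [B = 2·N−C = 2·(10, 6)−(8, 7)]
2. B_y = 5  [B = 2·N−C = 2·(10, 6)−(8, 7)]
   so B = (12, 5)
3. A_x = 18  [A = 2·M−B = 2·(15, 21/2)−(12, 5)]
4. A_y = 16  [A = 2·M−B = 2·(15, 21/2)−(12, 5)]
   so A = (18, 16)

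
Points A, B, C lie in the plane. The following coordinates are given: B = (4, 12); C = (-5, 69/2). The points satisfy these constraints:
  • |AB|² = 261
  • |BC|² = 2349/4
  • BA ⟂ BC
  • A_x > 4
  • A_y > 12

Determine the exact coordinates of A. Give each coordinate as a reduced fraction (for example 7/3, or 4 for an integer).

A = (19, 18)

1. A_x = 19  [[BA ⟂ BC ⇒ -9x+45/2y-234=0] ∩ [|A−(4, 12)|²=261]]
2. A_y = 18  [[BA ⟂ BC ⇒ -9x+45/2y-234=0] ∩ [|A−(4, 12)|²=261]]
   so A = (19, 18)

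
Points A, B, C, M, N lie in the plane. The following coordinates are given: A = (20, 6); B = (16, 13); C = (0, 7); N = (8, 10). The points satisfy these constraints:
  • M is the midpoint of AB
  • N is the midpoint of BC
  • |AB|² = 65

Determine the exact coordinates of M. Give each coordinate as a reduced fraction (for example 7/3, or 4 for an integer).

1. M_x = 18  [2·M = A+B = (20, 6)+(16, 13)]
2. M_y = 19/2  [2·M = A+B = (20, 6)+(16, 13)]
   so M = (18, 19/2)

M = (18, 19/2)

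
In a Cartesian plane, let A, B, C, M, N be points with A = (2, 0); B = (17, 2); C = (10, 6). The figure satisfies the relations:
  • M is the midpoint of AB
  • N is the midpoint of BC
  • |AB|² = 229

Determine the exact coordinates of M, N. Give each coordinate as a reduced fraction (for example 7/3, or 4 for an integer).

M = (19/2, 1)
N = (27/2, 4)

1. M_x = 19/2  [2·M = A+B = (2, 0)+(17, 2)]
2. M_y = 1  [2·M = A+B = (2, 0)+(17, 2)]
   so M = (19/2, 1)
3. N_x = 27/2  [2·N = B+C = (17, 2)+(10, 6)]
4. N_y = 4  [2·N = B+C = (17, 2)+(10, 6)]
   so N = (27/2, 4)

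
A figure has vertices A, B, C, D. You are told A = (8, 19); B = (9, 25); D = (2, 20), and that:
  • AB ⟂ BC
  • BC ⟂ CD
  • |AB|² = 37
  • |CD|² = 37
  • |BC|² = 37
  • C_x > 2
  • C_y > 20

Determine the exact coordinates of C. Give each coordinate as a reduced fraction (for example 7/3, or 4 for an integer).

1. C_x = 3  [[AB ⟂ BC ⇒ 1x+6y-159=0] ∩ [|C−(2, 20)|²=37]]
2. C_y = 26  [[AB ⟂ BC ⇒ 1x+6y-159=0] ∩ [|C−(2, 20)|²=37]]
   so C = (3, 26)

C = (3, 26)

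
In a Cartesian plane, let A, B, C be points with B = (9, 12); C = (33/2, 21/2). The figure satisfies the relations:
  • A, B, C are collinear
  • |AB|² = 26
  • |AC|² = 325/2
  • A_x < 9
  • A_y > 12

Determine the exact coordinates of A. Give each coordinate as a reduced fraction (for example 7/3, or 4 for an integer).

A = (4, 13)

1. A_x = 4  [[A, B, C are collinear ⇒ 3/2x+15/2y-207/2=0] ∩ [|A−(9, 12)|²=26]]
2. A_y = 13  [[A, B, C are collinear ⇒ 3/2x+15/2y-207/2=0] ∩ [|A−(9, 12)|²=26]]
   so A = (4, 13)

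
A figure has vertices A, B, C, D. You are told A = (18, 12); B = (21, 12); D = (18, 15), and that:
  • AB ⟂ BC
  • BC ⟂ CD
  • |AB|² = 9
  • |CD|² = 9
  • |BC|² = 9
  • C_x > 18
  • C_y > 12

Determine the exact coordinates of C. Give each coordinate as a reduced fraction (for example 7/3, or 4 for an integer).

1. C_x = 21  [[AB ⟂ BC ⇒ 3x-63=0] ∩ [|C−(18, 15)|²=9]]
2. C_y = 15  [[AB ⟂ BC ⇒ 3x-63=0] ∩ [|C−(18, 15)|²=9]]
   so C = (21, 15)

C = (21, 15)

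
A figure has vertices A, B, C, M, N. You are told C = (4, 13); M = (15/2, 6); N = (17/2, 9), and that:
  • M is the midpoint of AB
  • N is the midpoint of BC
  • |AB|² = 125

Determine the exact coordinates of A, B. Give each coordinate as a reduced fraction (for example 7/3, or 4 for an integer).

1. B_x = 13  [B = 2·N−C = 2·(17/2, 9)−(4, 13)]
2. B_y = 5  [B = 2·N−C = 2·(17/2, 9)−(4, 13)]
   so B = (13, 5)
3. A_x = 2  [A = 2·M−B = 2·(15/2, 6)−(13, 5)]
4. A_y = 7  [A = 2·M−B = 2·(15/2, 6)−(13, 5)]
   so A = (2, 7)

A = (2, 7)
B = (13, 5)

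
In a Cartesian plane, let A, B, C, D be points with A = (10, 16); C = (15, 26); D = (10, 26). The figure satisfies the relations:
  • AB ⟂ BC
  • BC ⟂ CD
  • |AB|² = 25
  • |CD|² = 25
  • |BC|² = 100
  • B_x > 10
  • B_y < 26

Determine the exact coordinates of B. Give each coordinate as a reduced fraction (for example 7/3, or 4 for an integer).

1. B_x = 15  [[BC ⟂ CD ⇒ 5x-75=0] ∩ [|B−(10, 16)|²=25]]
2. B_y = 16  [[BC ⟂ CD ⇒ 5x-75=0] ∩ [|B−(10, 16)|²=25]]
   so B = (15, 16)

B = (15, 16)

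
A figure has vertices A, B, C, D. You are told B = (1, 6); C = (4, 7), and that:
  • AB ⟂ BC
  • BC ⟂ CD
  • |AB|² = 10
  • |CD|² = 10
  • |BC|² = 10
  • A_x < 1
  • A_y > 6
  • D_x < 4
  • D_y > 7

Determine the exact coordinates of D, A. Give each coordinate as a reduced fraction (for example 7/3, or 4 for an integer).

1. D_x = 3  [[BC ⟂ CD ⇒ 3x+1y-19=0] ∩ [|D−(4, 7)|²=10]]
2. D_y = 10  [[BC ⟂ CD ⇒ 3x+1y-19=0] ∩ [|D−(4, 7)|²=10]]
   so D = (3, 10)
3. A_x = 0  [[AB ⟂ BC ⇒ -3x-1y+9=0] ∩ [|A−(1, 6)|²=10]]
4. A_y = 9  [[AB ⟂ BC ⇒ -3x-1y+9=0] ∩ [|A−(1, 6)|²=10]]
   so A = (0, 9)

D = (3, 10)
A = (0, 9)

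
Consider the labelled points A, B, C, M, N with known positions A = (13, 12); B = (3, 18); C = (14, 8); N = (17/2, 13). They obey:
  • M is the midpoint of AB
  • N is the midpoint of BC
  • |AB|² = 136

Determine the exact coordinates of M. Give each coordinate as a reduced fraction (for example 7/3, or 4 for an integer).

1. M_x = 8  [2·M = A+B = (13, 12)+(3, 18)]
2. M_y = 15  [2·M = A+B = (13, 12)+(3, 18)]
   so M = (8, 15)

M = (8, 15)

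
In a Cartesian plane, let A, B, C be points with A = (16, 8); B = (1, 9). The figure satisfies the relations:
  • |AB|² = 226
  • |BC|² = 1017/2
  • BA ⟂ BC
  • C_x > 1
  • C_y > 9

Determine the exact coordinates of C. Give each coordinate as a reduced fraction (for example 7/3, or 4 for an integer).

1. C_x = 5/2  [[BA ⟂ BC ⇒ 15x-1y-6=0] ∩ [|C−(1, 9)|²=1017/2]]
2. C_y = 63/2  [[BA ⟂ BC ⇒ 15x-1y-6=0] ∩ [|C−(1, 9)|²=1017/2]]
   so C = (5/2, 63/2)

C = (5/2, 63/2)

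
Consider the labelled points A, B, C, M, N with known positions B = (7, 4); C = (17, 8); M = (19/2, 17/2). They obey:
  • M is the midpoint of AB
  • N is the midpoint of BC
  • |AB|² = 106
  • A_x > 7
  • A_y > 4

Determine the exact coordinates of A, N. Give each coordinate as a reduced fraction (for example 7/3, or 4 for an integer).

A = (12, 13)
N = (12, 6)

1. A_x = 12  [A = 2·M−B = 2·(19/2, 17/2)−(7, 4)]
2. A_y = 13  [A = 2·M−B = 2·(19/2, 17/2)−(7, 4)]
   so A = (12, 13)
3. N_x = 12  [2·N = B+C = (7, 4)+(17, 8)]
4. N_y = 6  [2·N = B+C = (7, 4)+(17, 8)]
   so N = (12, 6)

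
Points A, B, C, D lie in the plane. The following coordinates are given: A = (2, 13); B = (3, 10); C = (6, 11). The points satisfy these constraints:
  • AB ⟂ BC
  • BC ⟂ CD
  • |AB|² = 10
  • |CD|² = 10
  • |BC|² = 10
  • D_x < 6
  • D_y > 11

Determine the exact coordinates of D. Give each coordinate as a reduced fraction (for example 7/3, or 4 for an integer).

D = (5, 14)

1. D_x = 5  [[BC ⟂ CD ⇒ 3x+1y-29=0] ∩ [|D−(6, 11)|²=10]]
2. D_y = 14  [[BC ⟂ CD ⇒ 3x+1y-29=0] ∩ [|D−(6, 11)|²=10]]
   so D = (5, 14)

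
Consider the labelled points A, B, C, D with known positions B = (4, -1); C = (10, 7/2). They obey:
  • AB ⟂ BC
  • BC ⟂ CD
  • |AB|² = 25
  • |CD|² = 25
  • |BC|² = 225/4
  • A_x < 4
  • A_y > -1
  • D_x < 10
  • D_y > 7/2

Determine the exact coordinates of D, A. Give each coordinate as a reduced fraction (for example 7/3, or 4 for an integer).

D = (7, 15/2)
A = (1, 3)

1. D_x = 7  [[BC ⟂ CD ⇒ 6x+9/2y-303/4=0] ∩ [|D−(10, 7/2)|²=25]]
2. D_y = 15/2  [[BC ⟂ CD ⇒ 6x+9/2y-303/4=0] ∩ [|D−(10, 7/2)|²=25]]
   so D = (7, 15/2)
3. A_x = 1  [[AB ⟂ BC ⇒ -6x-9/2y+39/2=0] ∩ [|A−(4, -1)|²=25]]
4. A_y = 3  [[AB ⟂ BC ⇒ -6x-9/2y+39/2=0] ∩ [|A−(4, -1)|²=25]]
   so A = (1, 3)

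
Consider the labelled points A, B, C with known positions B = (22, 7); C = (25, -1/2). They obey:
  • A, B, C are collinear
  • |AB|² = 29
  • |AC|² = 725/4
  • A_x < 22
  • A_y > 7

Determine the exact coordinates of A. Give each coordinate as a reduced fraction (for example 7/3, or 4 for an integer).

1. A_x = 20  [[A, B, C are collinear ⇒ 15/2x+3y-186=0] ∩ [|A−(22, 7)|²=29]]
2. A_y = 12  [[A, B, C are collinear ⇒ 15/2x+3y-186=0] ∩ [|A−(22, 7)|²=29]]
   so A = (20, 12)

A = (20, 12)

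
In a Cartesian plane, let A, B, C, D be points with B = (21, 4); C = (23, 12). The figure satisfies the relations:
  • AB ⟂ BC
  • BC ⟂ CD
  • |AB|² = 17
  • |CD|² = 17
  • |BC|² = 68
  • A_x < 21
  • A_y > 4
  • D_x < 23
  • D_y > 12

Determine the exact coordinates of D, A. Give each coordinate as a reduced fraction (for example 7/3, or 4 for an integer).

D = (19, 13)
A = (17, 5)

1. D_x = 19  [[BC ⟂ CD ⇒ 2x+8y-142=0] ∩ [|D−(23, 12)|²=17]]
2. D_y = 13  [[BC ⟂ CD ⇒ 2x+8y-142=0] ∩ [|D−(23, 12)|²=17]]
   so D = (19, 13)
3. A_x = 17  [[AB ⟂ BC ⇒ -2x-8y+74=0] ∩ [|A−(21, 4)|²=17]]
4. A_y = 5  [[AB ⟂ BC ⇒ -2x-8y+74=0] ∩ [|A−(21, 4)|²=17]]
   so A = (17, 5)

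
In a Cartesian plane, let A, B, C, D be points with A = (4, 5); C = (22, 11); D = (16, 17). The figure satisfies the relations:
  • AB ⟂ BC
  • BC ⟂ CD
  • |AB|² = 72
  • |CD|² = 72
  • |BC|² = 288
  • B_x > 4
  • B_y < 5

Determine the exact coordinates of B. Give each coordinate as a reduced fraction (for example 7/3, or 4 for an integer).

B = (10, -1)

1. B_x = 10  [[BC ⟂ CD ⇒ 6x-6y-66=0] ∩ [|B−(4, 5)|²=72]]
2. B_y = -1  [[BC ⟂ CD ⇒ 6x-6y-66=0] ∩ [|B−(4, 5)|²=72]]
   so B = (10, -1)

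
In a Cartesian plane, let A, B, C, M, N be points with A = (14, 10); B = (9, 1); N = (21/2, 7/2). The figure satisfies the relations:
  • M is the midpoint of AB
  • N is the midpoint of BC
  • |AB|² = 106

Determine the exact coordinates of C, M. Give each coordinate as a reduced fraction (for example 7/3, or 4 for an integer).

1. M_x = 23/2  [2·M = A+B = (14, 10)+(9, 1)]
2. M_y = 11/2  [2·M = A+B = (14, 10)+(9, 1)]
   so M = (23/2, 11/2)
3. C_x = 12  [C = 2·N−B = 2·(21/2, 7/2)−(9, 1)]
4. C_y = 6  [C = 2·N−B = 2·(21/2, 7/2)−(9, 1)]
   so C = (12, 6)

C = (12, 6)
M = (23/2, 11/2)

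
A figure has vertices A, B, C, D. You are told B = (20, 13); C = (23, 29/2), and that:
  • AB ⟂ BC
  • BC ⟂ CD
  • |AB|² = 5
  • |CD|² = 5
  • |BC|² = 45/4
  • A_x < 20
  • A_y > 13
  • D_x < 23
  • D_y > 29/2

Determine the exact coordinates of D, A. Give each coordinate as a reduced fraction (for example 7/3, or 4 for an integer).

1. D_x = 22  [[BC ⟂ CD ⇒ 3x+3/2y-363/4=0] ∩ [|D−(23, 29/2)|²=5]]
2. D_y = 33/2  [[BC ⟂ CD ⇒ 3x+3/2y-363/4=0] ∩ [|D−(23, 29/2)|²=5]]
   so D = (22, 33/2)
3. A_x = 19  [[AB ⟂ BC ⇒ -3x-3/2y+159/2=0] ∩ [|A−(20, 13)|²=5]]
4. A_y = 15  [[AB ⟂ BC ⇒ -3x-3/2y+159/2=0] ∩ [|A−(20, 13)|²=5]]
   so A = (19, 15)

D = (22, 33/2)
A = (19, 15)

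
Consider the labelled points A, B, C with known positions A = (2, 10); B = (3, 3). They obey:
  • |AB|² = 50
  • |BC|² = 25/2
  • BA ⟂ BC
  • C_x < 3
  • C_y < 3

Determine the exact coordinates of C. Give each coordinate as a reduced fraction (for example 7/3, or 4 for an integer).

1. C_x = -1/2  [[BA ⟂ BC ⇒ -1x+7y-18=0] ∩ [|C−(3, 3)|²=25/2]]
2. C_y = 5/2  [[BA ⟂ BC ⇒ -1x+7y-18=0] ∩ [|C−(3, 3)|²=25/2]]
   so C = (-1/2, 5/2)

C = (-1/2, 5/2)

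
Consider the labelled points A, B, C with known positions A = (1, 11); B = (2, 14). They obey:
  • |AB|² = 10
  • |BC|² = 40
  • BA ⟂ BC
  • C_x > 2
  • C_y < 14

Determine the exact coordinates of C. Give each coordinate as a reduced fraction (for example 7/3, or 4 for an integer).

1. C_x = 8  [[BA ⟂ BC ⇒ -1x-3y+44=0] ∩ [|C−(2, 14)|²=40]]
2. C_y = 12  [[BA ⟂ BC ⇒ -1x-3y+44=0] ∩ [|C−(2, 14)|²=40]]
   so C = (8, 12)

C = (8, 12)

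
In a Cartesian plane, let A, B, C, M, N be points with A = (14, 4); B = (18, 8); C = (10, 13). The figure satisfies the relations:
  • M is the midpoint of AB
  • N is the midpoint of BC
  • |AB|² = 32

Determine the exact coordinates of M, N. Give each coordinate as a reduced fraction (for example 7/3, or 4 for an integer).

1. M_x = 16  [2·M = A+B = (14, 4)+(18, 8)]
2. M_y = 6  [2·M = A+B = (14, 4)+(18, 8)]
   so M = (16, 6)
3. N_x = 14  [2·N = B+C = (18, 8)+(10, 13)]
4. N_y = 21/2  [2·N = B+C = (18, 8)+(10, 13)]
   so N = (14, 21/2)

M = (16, 6)
N = (14, 21/2)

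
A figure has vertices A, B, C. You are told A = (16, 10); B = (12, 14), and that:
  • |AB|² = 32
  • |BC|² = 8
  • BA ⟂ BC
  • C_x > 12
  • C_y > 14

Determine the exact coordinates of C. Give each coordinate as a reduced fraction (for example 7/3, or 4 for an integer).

C = (14, 16)

1. C_x = 14  [[BA ⟂ BC ⇒ 4x-4y+8=0] ∩ [|C−(12, 14)|²=8]]
2. C_y = 16  [[BA ⟂ BC ⇒ 4x-4y+8=0] ∩ [|C−(12, 14)|²=8]]
   so C = (14, 16)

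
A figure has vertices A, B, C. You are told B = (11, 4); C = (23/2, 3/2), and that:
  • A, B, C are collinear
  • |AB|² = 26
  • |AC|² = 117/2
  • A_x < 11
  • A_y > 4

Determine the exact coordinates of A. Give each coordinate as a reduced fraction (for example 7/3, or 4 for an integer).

A = (10, 9)

1. A_x = 10  [[A, B, C are collinear ⇒ 5/2x+1/2y-59/2=0] ∩ [|A−(11, 4)|²=26]]
2. A_y = 9  [[A, B, C are collinear ⇒ 5/2x+1/2y-59/2=0] ∩ [|A−(11, 4)|²=26]]
   so A = (10, 9)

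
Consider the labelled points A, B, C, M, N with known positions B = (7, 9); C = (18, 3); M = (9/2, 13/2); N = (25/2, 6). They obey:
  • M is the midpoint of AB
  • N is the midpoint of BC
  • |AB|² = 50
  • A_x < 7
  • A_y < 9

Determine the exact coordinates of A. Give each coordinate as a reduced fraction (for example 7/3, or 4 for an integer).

A = (2, 4)

1. A_x = 2  [A = 2·M−B = 2·(9/2, 13/2)−(7, 9)]
2. A_y = 4  [A = 2·M−B = 2·(9/2, 13/2)−(7, 9)]
   so A = (2, 4)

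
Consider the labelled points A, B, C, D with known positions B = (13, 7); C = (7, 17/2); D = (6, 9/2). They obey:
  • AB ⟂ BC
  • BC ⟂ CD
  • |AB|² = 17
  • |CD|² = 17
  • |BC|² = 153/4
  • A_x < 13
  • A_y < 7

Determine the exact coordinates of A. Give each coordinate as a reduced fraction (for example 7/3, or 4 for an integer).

A = (12, 3)

1. A_x = 12  [[AB ⟂ BC ⇒ 6x-3/2y-135/2=0] ∩ [|A−(13, 7)|²=17]]
2. A_y = 3  [[AB ⟂ BC ⇒ 6x-3/2y-135/2=0] ∩ [|A−(13, 7)|²=17]]
   so A = (12, 3)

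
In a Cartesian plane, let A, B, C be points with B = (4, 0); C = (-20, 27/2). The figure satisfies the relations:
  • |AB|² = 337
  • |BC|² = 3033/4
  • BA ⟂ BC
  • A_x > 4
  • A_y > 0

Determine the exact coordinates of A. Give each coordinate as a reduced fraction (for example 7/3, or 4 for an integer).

1. A_x = 13  [[BA ⟂ BC ⇒ -24x+27/2y+96=0] ∩ [|A−(4, 0)|²=337]]
2. A_y = 16  [[BA ⟂ BC ⇒ -24x+27/2y+96=0] ∩ [|A−(4, 0)|²=337]]
   so A = (13, 16)

A = (13, 16)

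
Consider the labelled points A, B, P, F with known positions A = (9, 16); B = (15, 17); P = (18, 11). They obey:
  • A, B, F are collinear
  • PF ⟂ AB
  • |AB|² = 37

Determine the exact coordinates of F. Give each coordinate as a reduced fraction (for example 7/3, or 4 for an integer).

F = (627/37, 641/37)

1. F_x = 627/37  [[A, B, F are collinear ⇒ -1x+6y-87=0] ∩ [PF ⟂ AB ⇒ 6x+1y-119=0]]
2. F_y = 641/37  [[A, B, F are collinear ⇒ -1x+6y-87=0] ∩ [PF ⟂ AB ⇒ 6x+1y-119=0]]
   so F = (627/37, 641/37)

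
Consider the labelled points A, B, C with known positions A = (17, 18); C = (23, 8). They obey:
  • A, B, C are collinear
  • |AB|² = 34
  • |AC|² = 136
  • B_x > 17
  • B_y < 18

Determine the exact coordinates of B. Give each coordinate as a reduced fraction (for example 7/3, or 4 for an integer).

1. B_x = 20  [[A, B, C are collinear ⇒ -10x-6y+278=0] ∩ [|B−(17, 18)|²=34]]
2. B_y = 13  [[A, B, C are collinear ⇒ -10x-6y+278=0] ∩ [|B−(17, 18)|²=34]]
   so B = (20, 13)

B = (20, 13)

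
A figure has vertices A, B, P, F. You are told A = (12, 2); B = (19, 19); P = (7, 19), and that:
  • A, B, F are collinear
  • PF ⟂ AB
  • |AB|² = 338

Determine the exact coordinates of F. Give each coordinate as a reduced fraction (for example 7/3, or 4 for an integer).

1. F_x = 2917/169  [[A, B, F are collinear ⇒ -17x+7y+190=0] ∩ [PF ⟂ AB ⇒ 7x+17y-372=0]]
2. F_y = 2497/169  [[A, B, F are collinear ⇒ -17x+7y+190=0] ∩ [PF ⟂ AB ⇒ 7x+17y-372=0]]
   so F = (2917/169, 2497/169)

F = (2917/169, 2497/169)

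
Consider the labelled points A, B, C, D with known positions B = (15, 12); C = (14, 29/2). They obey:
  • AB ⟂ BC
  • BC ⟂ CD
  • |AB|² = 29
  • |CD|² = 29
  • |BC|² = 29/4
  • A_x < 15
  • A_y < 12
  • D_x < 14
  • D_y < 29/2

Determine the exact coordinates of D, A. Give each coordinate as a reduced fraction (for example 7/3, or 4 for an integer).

1. D_x = 9  [[BC ⟂ CD ⇒ -1x+5/2y-89/4=0] ∩ [|D−(14, 29/2)|²=29]]
2. D_y = 25/2  [[BC ⟂ CD ⇒ -1x+5/2y-89/4=0] ∩ [|D−(14, 29/2)|²=29]]
   so D = (9, 25/2)
3. A_x = 10  [[AB ⟂ BC ⇒ 1x-5/2y+15=0] ∩ [|A−(15, 12)|²=29]]
4. A_y = 10  [[AB ⟂ BC ⇒ 1x-5/2y+15=0] ∩ [|A−(15, 12)|²=29]]
   so A = (10, 10)

D = (9, 25/2)
A = (10, 10)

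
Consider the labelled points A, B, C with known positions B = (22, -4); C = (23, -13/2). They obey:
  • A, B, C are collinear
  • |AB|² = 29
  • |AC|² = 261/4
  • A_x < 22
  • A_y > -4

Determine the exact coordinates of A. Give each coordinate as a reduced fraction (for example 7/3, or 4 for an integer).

A = (20, 1)

1. A_x = 20  [[A, B, C are collinear ⇒ 5/2x+1y-51=0] ∩ [|A−(22, -4)|²=29]]
2. A_y = 1  [[A, B, C are collinear ⇒ 5/2x+1y-51=0] ∩ [|A−(22, -4)|²=29]]
   so A = (20, 1)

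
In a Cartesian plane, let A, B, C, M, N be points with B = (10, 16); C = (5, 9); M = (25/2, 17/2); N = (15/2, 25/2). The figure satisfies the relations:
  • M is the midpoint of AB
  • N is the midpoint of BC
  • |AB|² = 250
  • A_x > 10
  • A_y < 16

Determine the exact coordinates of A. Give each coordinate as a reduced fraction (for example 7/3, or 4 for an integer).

1. A_x = 15  [A = 2·M−B = 2·(25/2, 17/2)−(10, 16)]
2. A_y = 1  [A = 2·M−B = 2·(25/2, 17/2)−(10, 16)]
   so A = (15, 1)

A = (15, 1)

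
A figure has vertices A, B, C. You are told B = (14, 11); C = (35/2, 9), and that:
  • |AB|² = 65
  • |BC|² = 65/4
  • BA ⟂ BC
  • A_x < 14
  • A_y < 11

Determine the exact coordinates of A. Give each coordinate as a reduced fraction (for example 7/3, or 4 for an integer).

1. A_x = 10  [[BA ⟂ BC ⇒ 7/2x-2y-27=0] ∩ [|A−(14, 11)|²=65]]
2. A_y = 4  [[BA ⟂ BC ⇒ 7/2x-2y-27=0] ∩ [|A−(14, 11)|²=65]]
   so A = (10, 4)

A = (10, 4)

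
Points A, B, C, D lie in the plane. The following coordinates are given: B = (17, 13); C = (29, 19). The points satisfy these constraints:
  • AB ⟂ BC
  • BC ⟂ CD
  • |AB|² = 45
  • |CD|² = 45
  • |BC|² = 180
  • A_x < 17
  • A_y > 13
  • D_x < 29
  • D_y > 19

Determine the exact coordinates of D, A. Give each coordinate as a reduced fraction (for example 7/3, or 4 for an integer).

1. D_x = 26  [[BC ⟂ CD ⇒ 12x+6y-462=0] ∩ [|D−(29, 19)|²=45]]
2. D_y = 25  [[BC ⟂ CD ⇒ 12x+6y-462=0] ∩ [|D−(29, 19)|²=45]]
   so D = (26, 25)
3. A_x = 14  [[AB ⟂ BC ⇒ -12x-6y+282=0] ∩ [|A−(17, 13)|²=45]]
4. A_y = 19  [[AB ⟂ BC ⇒ -12x-6y+282=0] ∩ [|A−(17, 13)|²=45]]
   so A = (14, 19)

D = (26, 25)
A = (14, 19)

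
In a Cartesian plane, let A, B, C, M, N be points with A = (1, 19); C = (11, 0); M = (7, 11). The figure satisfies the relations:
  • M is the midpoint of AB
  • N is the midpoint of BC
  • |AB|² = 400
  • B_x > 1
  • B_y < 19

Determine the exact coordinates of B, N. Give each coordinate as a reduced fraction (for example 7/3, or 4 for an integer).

B = (13, 3)
N = (12, 3/2)

1. B_x = 13  [B = 2·M−A = 2·(7, 11)−(1, 19)]
2. B_y = 3  [B = 2·M−A = 2·(7, 11)−(1, 19)]
   so B = (13, 3)
3. N_x = 12  [2·N = B+C = (13, 3)+(11, 0)]
4. N_y = 3/2  [2·N = B+C = (13, 3)+(11, 0)]
   so N = (12, 3/2)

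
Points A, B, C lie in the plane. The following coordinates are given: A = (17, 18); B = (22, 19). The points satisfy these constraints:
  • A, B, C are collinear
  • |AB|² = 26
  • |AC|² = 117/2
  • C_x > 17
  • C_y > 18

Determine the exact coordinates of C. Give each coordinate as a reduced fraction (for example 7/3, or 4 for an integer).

C = (49/2, 39/2)

1. C_x = 49/2  [[A, B, C are collinear ⇒ -1x+5y-73=0] ∩ [|C−(17, 18)|²=117/2]]
2. C_y = 39/2  [[A, B, C are collinear ⇒ -1x+5y-73=0] ∩ [|C−(17, 18)|²=117/2]]
   so C = (49/2, 39/2)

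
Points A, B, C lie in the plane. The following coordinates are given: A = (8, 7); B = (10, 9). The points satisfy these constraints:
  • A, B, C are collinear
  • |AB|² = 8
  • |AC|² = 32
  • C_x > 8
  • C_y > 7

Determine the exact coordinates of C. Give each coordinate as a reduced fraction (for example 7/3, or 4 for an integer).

1. C_x = 12  [[A, B, C are collinear ⇒ -2x+2y+2=0] ∩ [|C−(8, 7)|²=32]]
2. C_y = 11  [[A, B, C are collinear ⇒ -2x+2y+2=0] ∩ [|C−(8, 7)|²=32]]
   so C = (12, 11)

C = (12, 11)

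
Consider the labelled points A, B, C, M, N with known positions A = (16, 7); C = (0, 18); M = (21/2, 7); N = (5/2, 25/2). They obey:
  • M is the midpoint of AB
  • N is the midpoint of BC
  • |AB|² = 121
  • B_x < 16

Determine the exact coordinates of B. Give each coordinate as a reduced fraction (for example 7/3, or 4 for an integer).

B = (5, 7)

1. B_x = 5  [B = 2·M−A = 2·(21/2, 7)−(16, 7)]
2. B_y = 7  [B = 2·M−A = 2·(21/2, 7)−(16, 7)]
   so B = (5, 7)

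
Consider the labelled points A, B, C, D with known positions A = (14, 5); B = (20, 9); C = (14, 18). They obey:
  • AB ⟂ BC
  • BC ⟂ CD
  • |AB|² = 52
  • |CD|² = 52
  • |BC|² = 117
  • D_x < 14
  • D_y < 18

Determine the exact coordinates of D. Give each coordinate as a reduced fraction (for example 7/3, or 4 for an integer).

1. D_x = 8  [[BC ⟂ CD ⇒ -6x+9y-78=0] ∩ [|D−(14, 18)|²=52]]
2. D_y = 14  [[BC ⟂ CD ⇒ -6x+9y-78=0] ∩ [|D−(14, 18)|²=52]]
   so D = (8, 14)

D = (8, 14)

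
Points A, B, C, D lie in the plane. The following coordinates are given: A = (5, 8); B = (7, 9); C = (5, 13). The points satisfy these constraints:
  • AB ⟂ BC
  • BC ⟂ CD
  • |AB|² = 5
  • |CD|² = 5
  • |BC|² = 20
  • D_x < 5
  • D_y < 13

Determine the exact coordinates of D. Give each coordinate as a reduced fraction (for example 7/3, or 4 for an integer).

D = (3, 12)

1. D_x = 3  [[BC ⟂ CD ⇒ -2x+4y-42=0] ∩ [|D−(5, 13)|²=5]]
2. D_y = 12  [[BC ⟂ CD ⇒ -2x+4y-42=0] ∩ [|D−(5, 13)|²=5]]
   so D = (3, 12)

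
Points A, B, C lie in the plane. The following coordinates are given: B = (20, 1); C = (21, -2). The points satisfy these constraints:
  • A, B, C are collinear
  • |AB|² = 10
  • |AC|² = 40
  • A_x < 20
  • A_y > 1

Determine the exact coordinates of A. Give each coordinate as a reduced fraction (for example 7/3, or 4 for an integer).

1. A_x = 19  [[A, B, C are collinear ⇒ 3x+1y-61=0] ∩ [|A−(20, 1)|²=10]]
2. A_y = 4  [[A, B, C are collinear ⇒ 3x+1y-61=0] ∩ [|A−(20, 1)|²=10]]
   so A = (19, 4)

A = (19, 4)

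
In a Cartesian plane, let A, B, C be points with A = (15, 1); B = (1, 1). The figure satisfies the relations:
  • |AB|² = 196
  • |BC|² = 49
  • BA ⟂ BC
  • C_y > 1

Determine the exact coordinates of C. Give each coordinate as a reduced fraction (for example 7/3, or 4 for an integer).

1. C_x = 1  [[BA ⟂ BC ⇒ 14x-14=0] ∩ [|C−(1, 1)|²=49]]
2. C_y = 8  [[BA ⟂ BC ⇒ 14x-14=0] ∩ [|C−(1, 1)|²=49]]
   so C = (1, 8)

C = (1, 8)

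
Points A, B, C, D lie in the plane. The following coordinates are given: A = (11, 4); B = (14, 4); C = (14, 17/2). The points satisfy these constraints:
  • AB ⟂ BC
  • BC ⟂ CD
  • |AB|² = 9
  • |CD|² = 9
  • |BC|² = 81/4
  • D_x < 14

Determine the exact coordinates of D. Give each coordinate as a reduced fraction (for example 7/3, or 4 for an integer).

D = (11, 17/2)

1. D_x = 11  [[BC ⟂ CD ⇒ 9/2y-153/4=0] ∩ [|D−(14, 17/2)|²=9]]
2. D_y = 17/2  [[BC ⟂ CD ⇒ 9/2y-153/4=0] ∩ [|D−(14, 17/2)|²=9]]
   so D = (11, 17/2)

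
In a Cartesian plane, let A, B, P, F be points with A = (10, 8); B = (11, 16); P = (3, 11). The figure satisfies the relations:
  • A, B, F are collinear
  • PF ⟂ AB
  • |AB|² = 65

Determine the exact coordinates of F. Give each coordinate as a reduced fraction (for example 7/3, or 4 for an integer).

F = (667/65, 656/65)

1. F_x = 667/65  [[A, B, F are collinear ⇒ -8x+1y+72=0] ∩ [PF ⟂ AB ⇒ 1x+8y-91=0]]
2. F_y = 656/65  [[A, B, F are collinear ⇒ -8x+1y+72=0] ∩ [PF ⟂ AB ⇒ 1x+8y-91=0]]
   so F = (667/65, 656/65)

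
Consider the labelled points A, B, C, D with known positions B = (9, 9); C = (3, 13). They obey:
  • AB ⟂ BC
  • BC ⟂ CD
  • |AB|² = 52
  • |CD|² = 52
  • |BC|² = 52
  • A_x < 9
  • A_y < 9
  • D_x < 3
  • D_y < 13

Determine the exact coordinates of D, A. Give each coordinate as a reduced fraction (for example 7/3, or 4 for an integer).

1. D_x = -1  [[BC ⟂ CD ⇒ -6x+4y-34=0] ∩ [|D−(3, 13)|²=52]]
2. D_y = 7  [[BC ⟂ CD ⇒ -6x+4y-34=0] ∩ [|D−(3, 13)|²=52]]
   so D = (-1, 7)
3. A_x = 5  [[AB ⟂ BC ⇒ 6x-4y-18=0] ∩ [|A−(9, 9)|²=52]]
4. A_y = 3  [[AB ⟂ BC ⇒ 6x-4y-18=0] ∩ [|A−(9, 9)|²=52]]
   so A = (5, 3)

D = (-1, 7)
A = (5, 3)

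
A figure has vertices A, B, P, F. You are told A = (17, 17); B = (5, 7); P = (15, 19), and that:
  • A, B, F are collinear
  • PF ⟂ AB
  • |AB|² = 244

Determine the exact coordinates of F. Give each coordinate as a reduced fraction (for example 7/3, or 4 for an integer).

1. F_x = 1025/61  [[A, B, F are collinear ⇒ 10x-12y+34=0] ∩ [PF ⟂ AB ⇒ -12x-10y+370=0]]
2. F_y = 1027/61  [[A, B, F are collinear ⇒ 10x-12y+34=0] ∩ [PF ⟂ AB ⇒ -12x-10y+370=0]]
   so F = (1025/61, 1027/61)

F = (1025/61, 1027/61)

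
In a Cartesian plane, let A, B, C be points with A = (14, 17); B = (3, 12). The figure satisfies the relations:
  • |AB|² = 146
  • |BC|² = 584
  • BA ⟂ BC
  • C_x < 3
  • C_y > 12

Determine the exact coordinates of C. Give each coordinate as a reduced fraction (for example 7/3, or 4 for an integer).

C = (-7, 34)

1. C_x = -7  [[BA ⟂ BC ⇒ 11x+5y-93=0] ∩ [|C−(3, 12)|²=584]]
2. C_y = 34  [[BA ⟂ BC ⇒ 11x+5y-93=0] ∩ [|C−(3, 12)|²=584]]
   so C = (-7, 34)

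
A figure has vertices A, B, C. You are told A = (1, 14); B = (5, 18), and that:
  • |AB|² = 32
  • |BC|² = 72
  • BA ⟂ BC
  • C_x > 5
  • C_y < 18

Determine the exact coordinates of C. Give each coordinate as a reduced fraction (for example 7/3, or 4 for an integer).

1. C_x = 11  [[BA ⟂ BC ⇒ -4x-4y+92=0] ∩ [|C−(5, 18)|²=72]]
2. C_y = 12  [[BA ⟂ BC ⇒ -4x-4y+92=0] ∩ [|C−(5, 18)|²=72]]
   so C = (11, 12)

C = (11, 12)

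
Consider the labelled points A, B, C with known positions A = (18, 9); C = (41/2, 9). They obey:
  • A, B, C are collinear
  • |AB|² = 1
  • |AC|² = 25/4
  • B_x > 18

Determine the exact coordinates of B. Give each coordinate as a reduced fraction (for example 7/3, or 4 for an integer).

1. B_x = 19  [[A, B, C are collinear ⇒ -5/2y+45/2=0] ∩ [|B−(18, 9)|²=1]]
2. B_y = 9  [[A, B, C are collinear ⇒ -5/2y+45/2=0] ∩ [|B−(18, 9)|²=1]]
   so B = (19, 9)

B = (19, 9)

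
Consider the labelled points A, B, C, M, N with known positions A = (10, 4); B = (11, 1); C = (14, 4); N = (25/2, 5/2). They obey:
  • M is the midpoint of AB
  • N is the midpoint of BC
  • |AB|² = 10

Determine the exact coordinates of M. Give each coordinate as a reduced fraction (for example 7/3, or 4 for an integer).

1. M_x = 21/2  [2·M = A+B = (10, 4)+(11, 1)]
2. M_y = 5/2  [2·M = A+B = (10, 4)+(11, 1)]
   so M = (21/2, 5/2)

M = (21/2, 5/2)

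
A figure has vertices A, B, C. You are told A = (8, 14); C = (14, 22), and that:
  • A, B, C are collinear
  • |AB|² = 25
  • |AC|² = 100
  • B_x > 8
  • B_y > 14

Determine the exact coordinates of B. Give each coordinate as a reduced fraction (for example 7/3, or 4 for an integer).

1. B_x = 11  [[A, B, C are collinear ⇒ 8x-6y+20=0] ∩ [|B−(8, 14)|²=25]]
2. B_y = 18  [[A, B, C are collinear ⇒ 8x-6y+20=0] ∩ [|B−(8, 14)|²=25]]
   so B = (11, 18)

B = (11, 18)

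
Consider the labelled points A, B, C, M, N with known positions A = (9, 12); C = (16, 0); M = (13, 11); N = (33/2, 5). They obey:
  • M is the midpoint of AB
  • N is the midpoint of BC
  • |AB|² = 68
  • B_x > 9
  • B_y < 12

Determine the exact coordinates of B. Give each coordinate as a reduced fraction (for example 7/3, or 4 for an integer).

1. B_x = 17  [B = 2·M−A = 2·(13, 11)−(9, 12)]
2. B_y = 10  [B = 2·M−A = 2·(13, 11)−(9, 12)]
   so B = (17, 10)

B = (17, 10)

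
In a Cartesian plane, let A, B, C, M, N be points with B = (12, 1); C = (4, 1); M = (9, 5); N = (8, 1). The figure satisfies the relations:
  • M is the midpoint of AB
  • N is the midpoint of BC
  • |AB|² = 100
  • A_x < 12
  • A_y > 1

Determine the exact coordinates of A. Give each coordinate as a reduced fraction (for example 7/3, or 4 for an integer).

A = (6, 9)

1. A_x = 6  [A = 2·M−B = 2·(9, 5)−(12, 1)]
2. A_y = 9  [A = 2·M−B = 2·(9, 5)−(12, 1)]
   so A = (6, 9)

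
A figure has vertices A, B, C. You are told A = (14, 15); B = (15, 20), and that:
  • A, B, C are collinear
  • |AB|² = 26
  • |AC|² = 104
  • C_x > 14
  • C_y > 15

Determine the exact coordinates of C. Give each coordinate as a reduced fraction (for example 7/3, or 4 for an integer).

C = (16, 25)

1. C_x = 16  [[A, B, C are collinear ⇒ -5x+1y+55=0] ∩ [|C−(14, 15)|²=104]]
2. C_y = 25  [[A, B, C are collinear ⇒ -5x+1y+55=0] ∩ [|C−(14, 15)|²=104]]
   so C = (16, 25)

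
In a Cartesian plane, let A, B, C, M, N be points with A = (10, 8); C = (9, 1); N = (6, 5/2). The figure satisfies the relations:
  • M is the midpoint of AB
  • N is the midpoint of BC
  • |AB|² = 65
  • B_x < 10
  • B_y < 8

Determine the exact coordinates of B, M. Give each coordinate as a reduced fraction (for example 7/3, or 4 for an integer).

1. B_x = 3  [B = 2·N−C = 2·(6, 5/2)−(9, 1)]
2. B_y = 4  [B = 2·N−C = 2·(6, 5/2)−(9, 1)]
   so B = (3, 4)
3. M_x = 13/2  [2·M = A+B = (10, 8)+(3, 4)]
4. M_y = 6  [2·M = A+B = (10, 8)+(3, 4)]
   so M = (13/2, 6)

B = (3, 4)
M = (13/2, 6)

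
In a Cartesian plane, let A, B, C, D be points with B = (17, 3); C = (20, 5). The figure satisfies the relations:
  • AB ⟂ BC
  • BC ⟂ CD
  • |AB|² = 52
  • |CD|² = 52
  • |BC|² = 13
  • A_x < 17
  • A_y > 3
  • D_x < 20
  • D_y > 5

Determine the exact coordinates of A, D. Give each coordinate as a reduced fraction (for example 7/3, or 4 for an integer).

1. A_x = 13  [[AB ⟂ BC ⇒ -3x-2y+57=0] ∩ [|A−(17, 3)|²=52]]
2. A_y = 9  [[AB ⟂ BC ⇒ -3x-2y+57=0] ∩ [|A−(17, 3)|²=52]]
   so A = (13, 9)
3. D_x = 16  [[BC ⟂ CD ⇒ 3x+2y-70=0] ∩ [|D−(20, 5)|²=52]]
4. D_y = 11  [[BC ⟂ CD ⇒ 3x+2y-70=0] ∩ [|D−(20, 5)|²=52]]
   so D = (16, 11)

A = (13, 9)
D = (16, 11)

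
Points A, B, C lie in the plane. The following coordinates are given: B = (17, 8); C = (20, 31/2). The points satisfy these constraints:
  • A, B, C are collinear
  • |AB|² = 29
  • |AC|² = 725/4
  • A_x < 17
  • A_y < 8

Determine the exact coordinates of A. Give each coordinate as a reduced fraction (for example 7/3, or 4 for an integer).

A = (15, 3)

1. A_x = 15  [[A, B, C are collinear ⇒ -15/2x+3y+207/2=0] ∩ [|A−(17, 8)|²=29]]
2. A_y = 3  [[A, B, C are collinear ⇒ -15/2x+3y+207/2=0] ∩ [|A−(17, 8)|²=29]]
   so A = (15, 3)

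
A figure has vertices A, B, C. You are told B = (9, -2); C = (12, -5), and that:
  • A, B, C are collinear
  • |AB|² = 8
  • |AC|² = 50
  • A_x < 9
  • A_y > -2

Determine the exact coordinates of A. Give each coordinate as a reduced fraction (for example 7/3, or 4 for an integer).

1. A_x = 7  [[A, B, C are collinear ⇒ 3x+3y-21=0] ∩ [|A−(9, -2)|²=8]]
2. A_y = 0  [[A, B, C are collinear ⇒ 3x+3y-21=0] ∩ [|A−(9, -2)|²=8]]
   so A = (7, 0)

A = (7, 0)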